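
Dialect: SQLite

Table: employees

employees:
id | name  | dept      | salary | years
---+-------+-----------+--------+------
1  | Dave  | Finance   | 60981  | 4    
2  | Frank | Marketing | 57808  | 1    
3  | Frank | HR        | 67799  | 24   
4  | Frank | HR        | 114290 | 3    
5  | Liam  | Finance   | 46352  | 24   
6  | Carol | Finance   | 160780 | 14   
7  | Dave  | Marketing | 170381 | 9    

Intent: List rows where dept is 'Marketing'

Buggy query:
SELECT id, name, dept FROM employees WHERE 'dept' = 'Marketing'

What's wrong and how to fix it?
Bug: Single quotes denote string literals in SQL; the column name is being compared as a constant string

Fix: Reference the column as dept without single quotes

Corrected query:
SELECT id, name, dept FROM employees WHERE dept = 'Marketing'

Result:
id | name  | dept     
---+-------+----------
2  | Frank | Marketing
7  | Dave  | Marketing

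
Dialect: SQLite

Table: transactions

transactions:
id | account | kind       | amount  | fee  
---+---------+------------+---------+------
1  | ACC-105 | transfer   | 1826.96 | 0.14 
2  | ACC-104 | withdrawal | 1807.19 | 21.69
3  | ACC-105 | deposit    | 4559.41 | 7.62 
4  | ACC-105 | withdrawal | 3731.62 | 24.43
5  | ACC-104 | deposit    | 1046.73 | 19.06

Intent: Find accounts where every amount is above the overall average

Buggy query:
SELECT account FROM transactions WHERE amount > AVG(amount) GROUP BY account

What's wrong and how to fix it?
Bug: WHERE evaluates per row before aggregation, so AVG() is unavailable

Fix: Compute the overall average in a scalar subquery and compare each group's MIN against it in HAVING

Corrected query:
SELECT account FROM transactions GROUP BY account HAVING MIN(amount) > (SELECT AVG(amount) FROM transactions)

Result:
(no rows)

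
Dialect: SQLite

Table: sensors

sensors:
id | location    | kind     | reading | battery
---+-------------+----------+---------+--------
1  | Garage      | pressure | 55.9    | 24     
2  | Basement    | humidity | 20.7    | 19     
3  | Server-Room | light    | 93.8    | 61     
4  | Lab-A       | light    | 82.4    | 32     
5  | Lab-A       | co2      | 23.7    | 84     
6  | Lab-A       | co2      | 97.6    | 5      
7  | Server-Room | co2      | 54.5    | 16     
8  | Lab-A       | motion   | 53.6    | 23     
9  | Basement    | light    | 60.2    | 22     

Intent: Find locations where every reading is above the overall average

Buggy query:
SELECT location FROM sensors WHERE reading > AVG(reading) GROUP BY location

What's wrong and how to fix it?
Bug: AVG() is an aggregate; it can't sit directly in WHERE

Fix: Compute the overall average in a scalar subquery and compare each group's MIN against it in HAVING

Corrected query:
SELECT location FROM sensors GROUP BY location HAVING MIN(reading) > (SELECT AVG(reading) FROM sensors)

Result:
(no rows)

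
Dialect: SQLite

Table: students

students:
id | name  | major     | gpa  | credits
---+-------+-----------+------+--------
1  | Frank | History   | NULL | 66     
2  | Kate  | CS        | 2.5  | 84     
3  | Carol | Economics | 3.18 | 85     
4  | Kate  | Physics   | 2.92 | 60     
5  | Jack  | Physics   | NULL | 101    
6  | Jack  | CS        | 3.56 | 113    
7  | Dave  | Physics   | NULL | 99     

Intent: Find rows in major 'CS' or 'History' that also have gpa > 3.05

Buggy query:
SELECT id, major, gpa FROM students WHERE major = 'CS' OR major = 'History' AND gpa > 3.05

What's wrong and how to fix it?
Bug: AND binds tighter than OR, so this parses as major = 'CS' OR (major = 'History' AND gpa > 3.05)

Fix: Group the OR with parentheses (or use IN), then AND the threshold

Corrected query:
SELECT id, major, gpa FROM students WHERE (major = 'CS' OR major = 'History') AND gpa > 3.05

Result:
id | major | gpa 
---+-------+-----
6  | CS    | 3.56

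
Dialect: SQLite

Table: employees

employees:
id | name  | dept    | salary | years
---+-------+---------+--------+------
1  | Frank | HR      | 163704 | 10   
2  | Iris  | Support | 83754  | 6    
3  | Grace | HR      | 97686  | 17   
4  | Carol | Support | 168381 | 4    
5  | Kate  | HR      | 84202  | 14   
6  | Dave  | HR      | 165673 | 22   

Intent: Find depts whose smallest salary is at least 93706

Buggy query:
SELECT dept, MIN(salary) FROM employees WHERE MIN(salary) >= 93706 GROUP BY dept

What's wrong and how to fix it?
Bug: MIN() in WHERE is a misuse of aggregate

Fix: Replace WHERE with HAVING after the GROUP BY

Corrected query:
SELECT dept, MIN(salary) FROM employees GROUP BY dept HAVING MIN(salary) >= 93706

Result:
(no rows)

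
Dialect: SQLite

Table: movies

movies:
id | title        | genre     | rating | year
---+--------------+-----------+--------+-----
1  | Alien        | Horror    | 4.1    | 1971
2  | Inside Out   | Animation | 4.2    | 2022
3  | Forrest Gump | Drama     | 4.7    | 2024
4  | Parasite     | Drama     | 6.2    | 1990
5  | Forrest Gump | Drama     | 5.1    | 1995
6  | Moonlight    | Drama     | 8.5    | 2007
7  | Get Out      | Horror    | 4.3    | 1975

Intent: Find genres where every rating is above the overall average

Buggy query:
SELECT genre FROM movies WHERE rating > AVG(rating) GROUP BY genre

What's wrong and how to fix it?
Bug: WHERE evaluates per row before aggregation, so AVG() is unavailable

Fix: Use a subquery for AVG and a HAVING MIN(...) filter so the condition holds for every row in the group

Corrected query:
SELECT genre FROM movies GROUP BY genre HAVING MIN(rating) > (SELECT AVG(rating) FROM movies)

Result:
(no rows)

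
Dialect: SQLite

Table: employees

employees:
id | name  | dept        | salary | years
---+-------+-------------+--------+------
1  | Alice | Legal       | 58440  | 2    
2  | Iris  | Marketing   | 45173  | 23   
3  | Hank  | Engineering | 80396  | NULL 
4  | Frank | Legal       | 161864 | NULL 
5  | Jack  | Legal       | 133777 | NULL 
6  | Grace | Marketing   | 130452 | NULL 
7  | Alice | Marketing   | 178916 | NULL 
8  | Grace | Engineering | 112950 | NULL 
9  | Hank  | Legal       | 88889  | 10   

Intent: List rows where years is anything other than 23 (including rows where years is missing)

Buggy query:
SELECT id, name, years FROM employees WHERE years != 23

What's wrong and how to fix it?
Bug: Inequality against NULL is unknown, not true; rows with NULL are dropped

Fix: Handle NULL separately with IS NULL alongside the inequality

Corrected query:
SELECT id, name, years FROM employees WHERE years != 23 OR years IS NULL

Result:
id | name  | years
---+-------+------
1  | Alice | 2    
3  | Hank  | NULL 
4  | Frank | NULL 
5  | Jack  | NULL 
6  | Grace | NULL 
7  | Alice | NULL 
8  | Grace | NULL 
9  | Hank  | 10   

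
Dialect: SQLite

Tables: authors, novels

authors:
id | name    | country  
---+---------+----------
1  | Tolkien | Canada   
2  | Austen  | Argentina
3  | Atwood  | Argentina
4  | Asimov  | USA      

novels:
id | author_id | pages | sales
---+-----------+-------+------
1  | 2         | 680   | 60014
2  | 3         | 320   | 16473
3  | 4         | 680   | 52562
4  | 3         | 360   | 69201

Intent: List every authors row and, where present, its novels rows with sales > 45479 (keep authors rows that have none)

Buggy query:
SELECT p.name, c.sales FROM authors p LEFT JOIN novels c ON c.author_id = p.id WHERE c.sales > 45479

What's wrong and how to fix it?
Bug: Filtering c.sales in WHERE discards the NULL rows produced by LEFT JOIN, turning it into an inner join

Fix: Put 'c.sales > 45479' in the JOIN's ON clause instead of WHERE

Corrected query:
SELECT p.name, c.sales FROM authors p LEFT JOIN novels c ON c.author_id = p.id AND c.sales > 45479

Result:
name    | sales
--------+------
Tolkien | NULL 
Austen  | 60014
Atwood  | 69201
Asimov  | 52562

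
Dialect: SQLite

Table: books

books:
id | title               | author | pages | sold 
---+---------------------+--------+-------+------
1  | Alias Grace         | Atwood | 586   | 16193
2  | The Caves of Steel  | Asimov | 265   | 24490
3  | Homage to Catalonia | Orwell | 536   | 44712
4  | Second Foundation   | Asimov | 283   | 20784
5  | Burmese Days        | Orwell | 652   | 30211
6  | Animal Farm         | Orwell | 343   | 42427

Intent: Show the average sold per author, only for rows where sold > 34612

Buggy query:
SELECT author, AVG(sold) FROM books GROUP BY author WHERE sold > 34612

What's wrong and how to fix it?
Bug: WHERE cannot follow GROUP BY

Fix: Move the WHERE clause before GROUP BY

Corrected query:
SELECT author, AVG(sold) FROM books WHERE sold > 34612 GROUP BY author

Result:
author | AVG(sold)
-------+----------
Orwell | 43569.5  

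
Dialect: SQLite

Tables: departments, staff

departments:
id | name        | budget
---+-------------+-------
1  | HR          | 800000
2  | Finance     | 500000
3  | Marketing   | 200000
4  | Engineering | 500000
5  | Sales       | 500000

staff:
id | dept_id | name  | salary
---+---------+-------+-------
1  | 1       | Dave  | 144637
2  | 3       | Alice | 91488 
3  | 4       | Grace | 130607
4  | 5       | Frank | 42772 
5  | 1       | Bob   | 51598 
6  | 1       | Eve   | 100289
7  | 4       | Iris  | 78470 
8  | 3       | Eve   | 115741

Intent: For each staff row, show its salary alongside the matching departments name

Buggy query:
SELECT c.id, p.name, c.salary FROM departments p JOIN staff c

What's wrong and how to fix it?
Bug: Missing join condition: each staff row is matched to all departments rows instead of just its own

Fix: Specify the join condition linking the foreign key to the parent id

Corrected query:
SELECT c.id, p.name, c.salary FROM departments p JOIN staff c ON c.dept_id = p.id

Result:
id | name        | salary
---+-------------+-------
1  | HR          | 144637
2  | Marketing   | 91488 
3  | Engineering | 130607
4  | Sales       | 42772 
5  | HR          | 51598 
6  | HR          | 100289
7  | Engineering | 78470 
8  | Marketing   | 115741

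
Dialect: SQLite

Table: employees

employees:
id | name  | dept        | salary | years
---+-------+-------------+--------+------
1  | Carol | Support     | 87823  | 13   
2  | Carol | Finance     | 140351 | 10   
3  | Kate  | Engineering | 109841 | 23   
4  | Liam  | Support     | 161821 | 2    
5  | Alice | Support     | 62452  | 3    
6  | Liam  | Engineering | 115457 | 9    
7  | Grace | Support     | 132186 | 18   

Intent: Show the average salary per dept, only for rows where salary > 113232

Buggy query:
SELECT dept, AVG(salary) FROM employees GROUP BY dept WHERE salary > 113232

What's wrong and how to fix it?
Bug: Row-level WHERE must come before GROUP BY in the clause order

Fix: Move the WHERE clause before GROUP BY

Corrected query:
SELECT dept, AVG(salary) FROM employees WHERE salary > 113232 GROUP BY dept

Result:
dept        | AVG(salary)
------------+------------
Engineering | 115457     
Finance     | 140351     
Support     | 147003.5   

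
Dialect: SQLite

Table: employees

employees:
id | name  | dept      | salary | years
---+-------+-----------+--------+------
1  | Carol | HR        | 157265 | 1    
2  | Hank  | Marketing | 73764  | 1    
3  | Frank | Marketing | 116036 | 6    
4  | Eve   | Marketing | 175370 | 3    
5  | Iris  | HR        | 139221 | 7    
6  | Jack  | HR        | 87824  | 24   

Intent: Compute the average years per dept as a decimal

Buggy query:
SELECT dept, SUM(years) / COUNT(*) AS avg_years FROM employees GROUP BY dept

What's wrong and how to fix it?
Bug: SUM(years) and COUNT(*) are both integers; the division truncates the fractional part

Fix: Multiply by 1.0 (or CAST to REAL) to force floating-point division

Corrected query:
SELECT dept, SUM(years) * 1.0 / COUNT(*) AS avg_years FROM employees GROUP BY dept

Result:
dept      | avg_years
----------+----------
HR        | 10.666667
Marketing | 3.333333 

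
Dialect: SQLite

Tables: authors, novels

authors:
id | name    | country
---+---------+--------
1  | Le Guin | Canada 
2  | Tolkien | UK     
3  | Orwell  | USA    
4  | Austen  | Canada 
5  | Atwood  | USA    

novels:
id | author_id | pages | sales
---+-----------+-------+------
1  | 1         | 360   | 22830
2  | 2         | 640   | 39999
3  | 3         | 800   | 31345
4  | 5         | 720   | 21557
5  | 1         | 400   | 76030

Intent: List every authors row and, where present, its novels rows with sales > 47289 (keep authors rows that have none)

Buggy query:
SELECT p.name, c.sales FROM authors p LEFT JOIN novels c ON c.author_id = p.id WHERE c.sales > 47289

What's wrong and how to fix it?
Bug: Filtering c.sales in WHERE discards the NULL rows produced by LEFT JOIN, turning it into an inner join

Fix: Put 'c.sales > 47289' in the JOIN's ON clause instead of WHERE

Corrected query:
SELECT p.name, c.sales FROM authors p LEFT JOIN novels c ON c.author_id = p.id AND c.sales > 47289

Result:
name    | sales
--------+------
Le Guin | 76030
Tolkien | NULL 
Orwell  | NULL 
Austen  | NULL 
Atwood  | NULL 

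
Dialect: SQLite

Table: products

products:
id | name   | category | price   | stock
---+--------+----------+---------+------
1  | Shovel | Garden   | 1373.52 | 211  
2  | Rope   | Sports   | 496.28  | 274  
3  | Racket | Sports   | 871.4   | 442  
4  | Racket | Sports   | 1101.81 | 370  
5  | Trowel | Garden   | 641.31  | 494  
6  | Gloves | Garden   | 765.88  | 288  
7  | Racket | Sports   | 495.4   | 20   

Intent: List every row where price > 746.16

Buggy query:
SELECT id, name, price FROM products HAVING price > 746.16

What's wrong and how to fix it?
Bug: HAVING filters the output of aggregation, but this query has no GROUP BY and no aggregate functions, so SQLite rejects it (HAVING clause on a non-aggregate query); the condition here is per row

Fix: Use WHERE for row-level filtering

Corrected query:
SELECT id, name, price FROM products WHERE price > 746.16

Result:
id | name   | price  
---+--------+--------
1  | Shovel | 1373.52
3  | Racket | 871.4  
4  | Racket | 1101.81
6  | Gloves | 765.88 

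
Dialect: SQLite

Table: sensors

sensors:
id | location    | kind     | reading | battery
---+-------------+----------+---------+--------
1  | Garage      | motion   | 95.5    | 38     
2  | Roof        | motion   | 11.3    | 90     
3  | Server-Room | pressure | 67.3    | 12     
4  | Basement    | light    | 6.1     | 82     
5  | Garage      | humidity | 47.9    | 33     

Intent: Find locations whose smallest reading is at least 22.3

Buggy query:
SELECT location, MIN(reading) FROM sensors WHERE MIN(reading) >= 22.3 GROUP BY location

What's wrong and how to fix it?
Bug: MIN() in WHERE is a misuse of aggregate

Fix: Replace WHERE with HAVING after the GROUP BY

Corrected query:
SELECT location, MIN(reading) FROM sensors GROUP BY location HAVING MIN(reading) >= 22.3

Result:
location    | MIN(reading)
------------+-------------
Garage      | 47.9        
Server-Room | 67.3        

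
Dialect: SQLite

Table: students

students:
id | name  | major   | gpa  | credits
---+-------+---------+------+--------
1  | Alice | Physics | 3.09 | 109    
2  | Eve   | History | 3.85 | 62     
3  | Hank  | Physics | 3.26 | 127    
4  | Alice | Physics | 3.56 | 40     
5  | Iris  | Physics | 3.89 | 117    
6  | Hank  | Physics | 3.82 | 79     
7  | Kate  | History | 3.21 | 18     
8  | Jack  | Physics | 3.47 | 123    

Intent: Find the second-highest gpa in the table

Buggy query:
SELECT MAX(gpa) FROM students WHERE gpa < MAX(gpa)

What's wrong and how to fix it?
Bug: The inner MAX is an aggregate inside WHERE, which is not allowed

Fix: Compute the overall MAX in a subquery, then take MAX of rows below it

Corrected query:
SELECT MAX(gpa) FROM students WHERE gpa < (SELECT MAX(gpa) FROM students)

Result:
MAX(gpa)
--------
3.85    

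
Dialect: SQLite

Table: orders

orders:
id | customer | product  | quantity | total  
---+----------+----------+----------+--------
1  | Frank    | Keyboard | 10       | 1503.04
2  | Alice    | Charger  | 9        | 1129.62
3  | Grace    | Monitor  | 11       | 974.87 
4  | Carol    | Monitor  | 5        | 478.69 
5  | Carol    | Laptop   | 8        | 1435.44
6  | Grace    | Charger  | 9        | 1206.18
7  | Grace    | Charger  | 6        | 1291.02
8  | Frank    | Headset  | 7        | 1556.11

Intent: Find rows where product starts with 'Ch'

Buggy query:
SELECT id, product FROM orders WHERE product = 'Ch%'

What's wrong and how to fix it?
Bug: Wildcards only work with LIKE; '=' treats '%' as a literal character

Fix: Replace '=' with LIKE so 'Ch%' is treated as a pattern

Corrected query:
SELECT id, product FROM orders WHERE product LIKE 'Ch%'

Result:
id | product
---+--------
2  | Charger
6  | Charger
7  | Charger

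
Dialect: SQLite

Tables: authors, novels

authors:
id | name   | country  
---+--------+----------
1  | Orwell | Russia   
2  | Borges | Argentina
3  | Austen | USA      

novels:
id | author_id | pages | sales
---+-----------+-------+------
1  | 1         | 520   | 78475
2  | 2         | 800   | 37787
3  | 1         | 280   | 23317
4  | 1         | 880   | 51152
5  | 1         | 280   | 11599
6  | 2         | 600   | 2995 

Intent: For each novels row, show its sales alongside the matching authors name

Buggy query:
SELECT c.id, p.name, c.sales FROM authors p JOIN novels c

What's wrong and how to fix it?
Bug: Missing join condition: each novels row is matched to all authors rows instead of just its own

Fix: Specify the join condition linking the foreign key to the parent id

Corrected query:
SELECT c.id, p.name, c.sales FROM authors p JOIN novels c ON c.author_id = p.id

Result:
id | name   | sales
---+--------+------
1  | Orwell | 78475
2  | Borges | 37787
3  | Orwell | 23317
4  | Orwell | 51152
5  | Orwell | 11599
6  | Borges | 2995 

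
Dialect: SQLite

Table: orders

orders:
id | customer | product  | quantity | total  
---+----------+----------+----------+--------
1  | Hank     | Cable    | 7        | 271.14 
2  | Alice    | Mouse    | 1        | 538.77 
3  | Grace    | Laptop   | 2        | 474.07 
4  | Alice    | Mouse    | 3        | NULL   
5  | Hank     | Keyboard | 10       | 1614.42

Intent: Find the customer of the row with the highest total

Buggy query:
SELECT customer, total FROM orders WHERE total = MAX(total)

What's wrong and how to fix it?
Bug: WHERE is evaluated per row; an aggregate over the whole table isn't defined there

Fix: Use a subquery: WHERE total = (SELECT MAX(total) FROM orders)

Corrected query:
SELECT customer, total FROM orders WHERE total = (SELECT MAX(total) FROM orders)

Result:
customer | total  
---------+--------
Hank     | 1614.42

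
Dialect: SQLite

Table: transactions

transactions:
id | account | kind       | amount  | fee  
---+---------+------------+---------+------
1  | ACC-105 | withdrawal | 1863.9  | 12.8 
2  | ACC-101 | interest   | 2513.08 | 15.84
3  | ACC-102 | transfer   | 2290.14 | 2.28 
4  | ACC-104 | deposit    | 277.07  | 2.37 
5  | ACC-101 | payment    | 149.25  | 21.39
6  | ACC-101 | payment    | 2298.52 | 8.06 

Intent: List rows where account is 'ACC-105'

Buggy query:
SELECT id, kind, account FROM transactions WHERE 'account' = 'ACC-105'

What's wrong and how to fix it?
Bug: 'account' in single quotes is a string literal, not the column; the comparison is literal-vs-literal and never true

Fix: Remove the quotes around the column name (or use double quotes for an identifier)

Corrected query:
SELECT id, kind, account FROM transactions WHERE account = 'ACC-105'

Result:
id | kind       | account
---+------------+--------
1  | withdrawal | ACC-105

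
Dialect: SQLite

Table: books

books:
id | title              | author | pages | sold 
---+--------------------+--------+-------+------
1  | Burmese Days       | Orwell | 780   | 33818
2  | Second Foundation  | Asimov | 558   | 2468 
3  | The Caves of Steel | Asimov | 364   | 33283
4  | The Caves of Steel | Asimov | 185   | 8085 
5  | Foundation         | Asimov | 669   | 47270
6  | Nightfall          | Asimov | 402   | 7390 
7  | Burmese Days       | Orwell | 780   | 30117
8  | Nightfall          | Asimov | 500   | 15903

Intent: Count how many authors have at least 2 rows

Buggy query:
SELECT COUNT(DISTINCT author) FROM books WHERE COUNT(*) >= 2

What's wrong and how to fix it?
Bug: COUNT(*) cannot appear in WHERE; the per-group count doesn't exist yet

Fix: Group first with HAVING COUNT(*) >= 2, then COUNT the resulting groups

Corrected query:
SELECT COUNT(*) FROM (SELECT author FROM books GROUP BY author HAVING COUNT(*) >= 2)

Result:
COUNT(*)
--------
2       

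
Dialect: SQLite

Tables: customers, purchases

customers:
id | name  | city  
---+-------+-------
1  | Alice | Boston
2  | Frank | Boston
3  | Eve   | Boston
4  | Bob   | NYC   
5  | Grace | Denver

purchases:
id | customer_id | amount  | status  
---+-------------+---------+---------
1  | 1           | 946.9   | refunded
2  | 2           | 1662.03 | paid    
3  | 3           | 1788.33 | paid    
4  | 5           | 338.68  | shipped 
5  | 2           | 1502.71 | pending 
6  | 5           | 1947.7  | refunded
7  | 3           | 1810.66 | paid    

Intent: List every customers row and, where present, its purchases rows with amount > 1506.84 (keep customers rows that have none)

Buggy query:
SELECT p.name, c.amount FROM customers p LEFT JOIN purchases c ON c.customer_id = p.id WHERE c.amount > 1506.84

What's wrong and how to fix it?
Bug: A WHERE condition on the right-hand table after LEFT JOIN drops unmatched parents

Fix: Move the right-table condition into the ON clause so unmatched parents are kept

Corrected query:
SELECT p.name, c.amount FROM customers p LEFT JOIN purchases c ON c.customer_id = p.id AND c.amount > 1506.84

Result:
name  | amount 
------+--------
Alice | NULL   
Frank | 1662.03
Eve   | 1788.33
Eve   | 1810.66
Bob   | NULL   
Grace | 1947.7 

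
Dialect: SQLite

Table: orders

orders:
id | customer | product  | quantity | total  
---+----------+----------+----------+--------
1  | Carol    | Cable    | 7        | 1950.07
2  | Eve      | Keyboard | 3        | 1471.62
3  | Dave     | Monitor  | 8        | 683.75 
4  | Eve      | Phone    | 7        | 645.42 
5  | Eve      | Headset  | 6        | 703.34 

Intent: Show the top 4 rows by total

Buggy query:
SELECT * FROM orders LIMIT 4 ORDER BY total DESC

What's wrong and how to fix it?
Bug: ORDER BY cannot follow LIMIT; LIMIT is the final clause

Fix: Swap the clauses: ORDER BY first, then LIMIT

Corrected query:
SELECT * FROM orders ORDER BY total DESC LIMIT 4

Result:
id | customer | product  | quantity | total  
---+----------+----------+----------+--------
1  | Carol    | Cable    | 7        | 1950.07
2  | Eve      | Keyboard | 3        | 1471.62
5  | Eve      | Headset  | 6        | 703.34 
3  | Dave     | Monitor  | 8        | 683.75 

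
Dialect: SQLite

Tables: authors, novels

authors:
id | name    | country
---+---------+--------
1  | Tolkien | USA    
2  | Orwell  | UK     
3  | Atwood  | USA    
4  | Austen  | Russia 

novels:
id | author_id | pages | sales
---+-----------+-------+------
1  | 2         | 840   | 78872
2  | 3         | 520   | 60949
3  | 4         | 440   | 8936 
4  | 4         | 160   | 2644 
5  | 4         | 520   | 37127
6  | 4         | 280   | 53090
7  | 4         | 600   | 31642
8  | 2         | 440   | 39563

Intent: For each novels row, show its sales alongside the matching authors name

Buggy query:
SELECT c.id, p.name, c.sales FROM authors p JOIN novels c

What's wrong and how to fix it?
Bug: Missing join condition: each novels row is matched to all authors rows instead of just its own

Fix: Add ON c.author_id = p.id to the JOIN

Corrected query:
SELECT c.id, p.name, c.sales FROM authors p JOIN novels c ON c.author_id = p.id

Result:
id | name   | sales
---+--------+------
1  | Orwell | 78872
2  | Atwood | 60949
3  | Austen | 8936 
4  | Austen | 2644 
5  | Austen | 37127
6  | Austen | 53090
7  | Austen | 31642
8  | Orwell | 39563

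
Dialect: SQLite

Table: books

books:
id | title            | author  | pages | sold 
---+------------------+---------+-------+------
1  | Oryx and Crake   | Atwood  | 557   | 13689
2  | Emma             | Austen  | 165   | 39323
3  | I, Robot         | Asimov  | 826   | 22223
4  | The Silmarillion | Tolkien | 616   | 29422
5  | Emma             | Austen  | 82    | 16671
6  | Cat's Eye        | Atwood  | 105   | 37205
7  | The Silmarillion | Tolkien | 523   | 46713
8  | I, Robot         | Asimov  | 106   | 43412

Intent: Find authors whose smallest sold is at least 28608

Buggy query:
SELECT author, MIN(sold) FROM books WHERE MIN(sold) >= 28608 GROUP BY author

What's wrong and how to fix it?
Bug: Aggregates like MIN are computed per group after WHERE runs

Fix: Replace WHERE with HAVING after the GROUP BY

Corrected query:
SELECT author, MIN(sold) FROM books GROUP BY author HAVING MIN(sold) >= 28608

Result:
author  | MIN(sold)
--------+----------
Tolkien | 29422    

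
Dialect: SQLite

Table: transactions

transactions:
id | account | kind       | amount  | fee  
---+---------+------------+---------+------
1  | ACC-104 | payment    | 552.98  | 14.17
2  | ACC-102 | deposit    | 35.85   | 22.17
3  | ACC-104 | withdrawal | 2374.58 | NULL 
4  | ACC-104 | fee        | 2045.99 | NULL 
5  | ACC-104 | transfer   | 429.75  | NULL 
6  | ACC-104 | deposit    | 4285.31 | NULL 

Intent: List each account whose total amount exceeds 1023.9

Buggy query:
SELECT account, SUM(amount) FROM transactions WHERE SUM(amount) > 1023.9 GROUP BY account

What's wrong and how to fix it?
Bug: WHERE runs before GROUP BY, so aggregates aren't available there

Fix: Use HAVING (which filters groups after aggregation) instead of WHERE

Corrected query:
SELECT account, SUM(amount) FROM transactions GROUP BY account HAVING SUM(amount) > 1023.9

Result:
account | SUM(amount)
--------+------------
ACC-104 | 9688.61    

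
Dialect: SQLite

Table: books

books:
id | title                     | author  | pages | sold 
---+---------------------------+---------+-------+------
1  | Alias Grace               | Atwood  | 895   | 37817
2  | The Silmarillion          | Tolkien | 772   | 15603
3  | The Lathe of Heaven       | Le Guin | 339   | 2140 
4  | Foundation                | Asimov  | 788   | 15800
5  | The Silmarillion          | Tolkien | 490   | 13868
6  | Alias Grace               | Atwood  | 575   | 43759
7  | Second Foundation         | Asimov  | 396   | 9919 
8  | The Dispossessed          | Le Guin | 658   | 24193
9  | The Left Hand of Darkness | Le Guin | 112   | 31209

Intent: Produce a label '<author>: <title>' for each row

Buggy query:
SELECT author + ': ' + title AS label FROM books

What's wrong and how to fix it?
Bug: '+' is numeric addition; on text columns SQLite converts them to 0 instead of concatenating

Fix: Use the || operator for string concatenation

Corrected query:
SELECT author || ': ' || title AS label FROM books

Result:
label                             
----------------------------------
Atwood: Alias Grace               
Tolkien: The Silmarillion         
Le Guin: The Lathe of Heaven      
Asimov: Foundation                
Tolkien: The Silmarillion         
Atwood: Alias Grace               
Asimov: Second Foundation         
Le Guin: The Dispossessed         
Le Guin: The Left Hand of Darkness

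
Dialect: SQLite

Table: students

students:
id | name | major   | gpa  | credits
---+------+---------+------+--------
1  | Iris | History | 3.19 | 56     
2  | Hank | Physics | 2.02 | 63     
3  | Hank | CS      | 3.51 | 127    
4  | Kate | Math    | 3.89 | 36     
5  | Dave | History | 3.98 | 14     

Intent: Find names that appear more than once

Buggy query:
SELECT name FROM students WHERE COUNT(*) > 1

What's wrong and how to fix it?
Bug: WHERE can't reference COUNT(*); aggregates are computed after WHERE

Fix: GROUP BY name, then filter groups with HAVING COUNT(*) > 1

Corrected query:
SELECT name FROM students GROUP BY name HAVING COUNT(*) > 1

Result:
name
----
Hank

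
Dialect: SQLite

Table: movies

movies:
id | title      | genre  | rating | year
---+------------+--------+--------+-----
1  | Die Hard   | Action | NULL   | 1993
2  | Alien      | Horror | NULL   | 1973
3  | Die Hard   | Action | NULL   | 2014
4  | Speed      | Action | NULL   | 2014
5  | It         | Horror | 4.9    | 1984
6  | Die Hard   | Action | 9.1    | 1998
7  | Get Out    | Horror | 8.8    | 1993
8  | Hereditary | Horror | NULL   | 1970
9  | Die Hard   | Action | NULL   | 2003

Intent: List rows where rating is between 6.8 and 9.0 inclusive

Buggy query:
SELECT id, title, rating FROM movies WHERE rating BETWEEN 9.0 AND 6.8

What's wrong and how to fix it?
Bug: The bounds are reversed; BETWEEN a AND b requires a <= b to match anything

Fix: Write BETWEEN 6.8 AND 9.0

Corrected query:
SELECT id, title, rating FROM movies WHERE rating BETWEEN 6.8 AND 9.0

Result:
id | title   | rating
---+---------+-------
7  | Get Out | 8.8   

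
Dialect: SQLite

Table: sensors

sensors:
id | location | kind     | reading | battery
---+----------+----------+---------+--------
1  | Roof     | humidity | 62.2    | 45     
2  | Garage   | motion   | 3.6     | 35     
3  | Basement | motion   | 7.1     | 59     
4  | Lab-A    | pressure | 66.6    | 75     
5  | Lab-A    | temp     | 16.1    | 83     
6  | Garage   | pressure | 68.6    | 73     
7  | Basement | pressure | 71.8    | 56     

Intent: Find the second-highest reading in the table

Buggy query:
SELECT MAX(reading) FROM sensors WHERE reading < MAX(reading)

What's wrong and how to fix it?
Bug: MAX(reading) on the right of the comparison is an aggregate-in-WHERE error

Fix: Put the inner MAX in a scalar subquery

Corrected query:
SELECT MAX(reading) FROM sensors WHERE reading < (SELECT MAX(reading) FROM sensors)

Result:
MAX(reading)
------------
68.6        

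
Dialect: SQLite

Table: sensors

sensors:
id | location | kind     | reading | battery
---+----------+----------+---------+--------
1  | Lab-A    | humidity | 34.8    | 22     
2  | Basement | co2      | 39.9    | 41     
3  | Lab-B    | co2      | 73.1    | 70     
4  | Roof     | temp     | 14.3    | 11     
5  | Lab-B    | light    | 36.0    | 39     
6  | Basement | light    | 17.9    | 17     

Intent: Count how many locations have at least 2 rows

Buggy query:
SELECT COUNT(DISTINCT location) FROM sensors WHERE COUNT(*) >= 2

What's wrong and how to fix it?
Bug: COUNT(*) cannot appear in WHERE; the per-group count doesn't exist yet

Fix: Use a subquery that GROUPs and filters with HAVING, then count its rows

Corrected query:
SELECT COUNT(*) FROM (SELECT location FROM sensors GROUP BY location HAVING COUNT(*) >= 2)

Result:
COUNT(*)
--------
2       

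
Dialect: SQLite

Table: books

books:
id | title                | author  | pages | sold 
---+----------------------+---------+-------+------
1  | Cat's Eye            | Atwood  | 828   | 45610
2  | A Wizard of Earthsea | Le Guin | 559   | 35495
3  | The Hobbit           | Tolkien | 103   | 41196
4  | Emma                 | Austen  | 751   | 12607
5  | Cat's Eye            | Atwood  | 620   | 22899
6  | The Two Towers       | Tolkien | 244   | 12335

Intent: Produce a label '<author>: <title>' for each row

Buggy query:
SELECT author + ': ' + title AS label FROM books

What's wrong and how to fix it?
Bug: SQLite uses || for string concatenation; + coerces text to numbers (yielding 0)

Fix: Replace + with || to concatenate text

Corrected query:
SELECT author || ': ' || title AS label FROM books

Result:
label                        
-----------------------------
Atwood: Cat's Eye            
Le Guin: A Wizard of Earthsea
Tolkien: The Hobbit          
Austen: Emma                 
Atwood: Cat's Eye            
Tolkien: The Two Towers      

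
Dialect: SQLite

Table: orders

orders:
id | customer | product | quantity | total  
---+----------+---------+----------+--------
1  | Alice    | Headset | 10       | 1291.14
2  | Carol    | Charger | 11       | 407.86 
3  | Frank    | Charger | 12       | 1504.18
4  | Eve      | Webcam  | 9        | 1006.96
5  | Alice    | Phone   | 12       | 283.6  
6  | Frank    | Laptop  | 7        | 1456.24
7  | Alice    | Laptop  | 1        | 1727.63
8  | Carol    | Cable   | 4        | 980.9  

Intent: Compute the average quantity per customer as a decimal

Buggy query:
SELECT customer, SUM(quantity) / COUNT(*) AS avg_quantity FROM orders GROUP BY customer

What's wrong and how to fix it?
Bug: SUM(quantity) and COUNT(*) are both integers; the division truncates the fractional part

Fix: Multiply by 1.0 (or CAST to REAL) to force floating-point division

Corrected query:
SELECT customer, SUM(quantity) * 1.0 / COUNT(*) AS avg_quantity FROM orders GROUP BY customer

Result:
customer | avg_quantity
---------+-------------
Alice    | 7.666667    
Carol    | 7.5         
Eve      | 9           
Frank    | 9.5         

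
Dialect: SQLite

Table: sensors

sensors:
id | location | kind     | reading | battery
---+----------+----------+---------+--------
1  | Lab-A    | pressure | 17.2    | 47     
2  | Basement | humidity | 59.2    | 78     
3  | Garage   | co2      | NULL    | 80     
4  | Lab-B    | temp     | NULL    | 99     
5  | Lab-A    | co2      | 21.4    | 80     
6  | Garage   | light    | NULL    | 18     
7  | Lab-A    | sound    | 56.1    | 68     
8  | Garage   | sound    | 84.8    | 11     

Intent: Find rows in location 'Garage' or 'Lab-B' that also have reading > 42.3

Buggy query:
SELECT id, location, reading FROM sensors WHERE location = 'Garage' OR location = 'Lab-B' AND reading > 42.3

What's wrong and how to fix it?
Bug: Without parentheses, AND is evaluated before OR, so the reading filter only applies to the 'Lab-B' branch

Fix: Group the OR with parentheses (or use IN), then AND the threshold

Corrected query:
SELECT id, location, reading FROM sensors WHERE (location = 'Garage' OR location = 'Lab-B') AND reading > 42.3

Result:
id | location | reading
---+----------+--------
8  | Garage   | 84.8   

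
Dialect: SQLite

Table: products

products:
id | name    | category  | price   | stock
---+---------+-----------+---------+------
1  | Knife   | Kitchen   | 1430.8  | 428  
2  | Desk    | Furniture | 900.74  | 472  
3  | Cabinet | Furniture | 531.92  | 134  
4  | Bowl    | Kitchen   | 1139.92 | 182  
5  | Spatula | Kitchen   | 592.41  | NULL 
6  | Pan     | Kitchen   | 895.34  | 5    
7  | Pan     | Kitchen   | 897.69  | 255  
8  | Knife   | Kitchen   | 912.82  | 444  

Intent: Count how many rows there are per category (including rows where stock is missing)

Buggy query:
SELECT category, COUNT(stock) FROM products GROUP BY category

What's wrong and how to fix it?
Bug: COUNT(column) counts non-NULL values only; rows with NULL stock aren't counted

Fix: Replace COUNT(stock) with COUNT(*)

Corrected query:
SELECT category, COUNT(*) FROM products GROUP BY category

Result:
category  | COUNT(*)
----------+---------
Furniture | 2       
Kitchen   | 6       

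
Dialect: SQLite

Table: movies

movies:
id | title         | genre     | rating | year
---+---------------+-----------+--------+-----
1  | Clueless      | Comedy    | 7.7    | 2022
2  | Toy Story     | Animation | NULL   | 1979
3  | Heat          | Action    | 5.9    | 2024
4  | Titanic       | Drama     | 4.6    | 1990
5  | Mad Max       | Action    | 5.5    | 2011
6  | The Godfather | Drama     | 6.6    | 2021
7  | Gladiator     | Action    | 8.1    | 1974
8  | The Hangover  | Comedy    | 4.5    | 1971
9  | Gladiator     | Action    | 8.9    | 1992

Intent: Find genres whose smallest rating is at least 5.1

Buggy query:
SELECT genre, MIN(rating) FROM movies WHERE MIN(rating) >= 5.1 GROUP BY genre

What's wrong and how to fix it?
Bug: MIN() in WHERE is a misuse of aggregate

Fix: Use HAVING for the per-group MIN condition

Corrected query:
SELECT genre, MIN(rating) FROM movies GROUP BY genre HAVING MIN(rating) >= 5.1

Result:
genre  | MIN(rating)
-------+------------
Action | 5.5        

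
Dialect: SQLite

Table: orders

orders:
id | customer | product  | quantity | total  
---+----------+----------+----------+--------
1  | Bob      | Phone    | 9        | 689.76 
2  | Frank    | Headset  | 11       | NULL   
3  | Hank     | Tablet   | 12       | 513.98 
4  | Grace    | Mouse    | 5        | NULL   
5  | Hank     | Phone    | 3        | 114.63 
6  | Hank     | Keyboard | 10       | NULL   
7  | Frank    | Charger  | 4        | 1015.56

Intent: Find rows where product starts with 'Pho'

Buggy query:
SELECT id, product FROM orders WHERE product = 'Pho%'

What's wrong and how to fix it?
Bug: Wildcards only work with LIKE; '=' treats '%' as a literal character

Fix: Use LIKE for wildcard pattern matching

Corrected query:
SELECT id, product FROM orders WHERE product LIKE 'Pho%'

Result:
id | product
---+--------
1  | Phone  
5  | Phone  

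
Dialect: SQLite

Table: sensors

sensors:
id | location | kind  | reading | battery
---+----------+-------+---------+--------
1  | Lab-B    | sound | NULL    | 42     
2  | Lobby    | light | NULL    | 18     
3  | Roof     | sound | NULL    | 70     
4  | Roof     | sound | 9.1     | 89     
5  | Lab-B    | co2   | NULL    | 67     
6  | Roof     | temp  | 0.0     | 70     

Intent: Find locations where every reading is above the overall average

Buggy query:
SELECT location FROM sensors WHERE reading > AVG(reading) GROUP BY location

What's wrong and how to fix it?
Bug: AVG() is an aggregate; it can't sit directly in WHERE

Fix: Use a subquery for AVG and a HAVING MIN(...) filter so the condition holds for every row in the group

Corrected query:
SELECT location FROM sensors GROUP BY location HAVING MIN(reading) > (SELECT AVG(reading) FROM sensors)

Result:
(no rows)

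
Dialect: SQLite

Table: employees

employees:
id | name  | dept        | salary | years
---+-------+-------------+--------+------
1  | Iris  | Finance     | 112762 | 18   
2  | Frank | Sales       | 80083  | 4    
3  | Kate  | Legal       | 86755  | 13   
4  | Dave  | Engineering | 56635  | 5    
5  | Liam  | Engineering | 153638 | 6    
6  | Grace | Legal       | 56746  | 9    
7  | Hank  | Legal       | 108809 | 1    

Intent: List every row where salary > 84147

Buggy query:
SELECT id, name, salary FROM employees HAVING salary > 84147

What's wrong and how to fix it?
Bug: HAVING filters the output of aggregation, but this query has no GROUP BY and no aggregate functions, so SQLite rejects it (HAVING clause on a non-aggregate query); the condition here is per row

Fix: Replace HAVING with WHERE since the condition applies to individual rows

Corrected query:
SELECT id, name, salary FROM employees WHERE salary > 84147

Result:
id | name | salary
---+------+-------
1  | Iris | 112762
3  | Kate | 86755 
5  | Liam | 153638
7  | Hank | 108809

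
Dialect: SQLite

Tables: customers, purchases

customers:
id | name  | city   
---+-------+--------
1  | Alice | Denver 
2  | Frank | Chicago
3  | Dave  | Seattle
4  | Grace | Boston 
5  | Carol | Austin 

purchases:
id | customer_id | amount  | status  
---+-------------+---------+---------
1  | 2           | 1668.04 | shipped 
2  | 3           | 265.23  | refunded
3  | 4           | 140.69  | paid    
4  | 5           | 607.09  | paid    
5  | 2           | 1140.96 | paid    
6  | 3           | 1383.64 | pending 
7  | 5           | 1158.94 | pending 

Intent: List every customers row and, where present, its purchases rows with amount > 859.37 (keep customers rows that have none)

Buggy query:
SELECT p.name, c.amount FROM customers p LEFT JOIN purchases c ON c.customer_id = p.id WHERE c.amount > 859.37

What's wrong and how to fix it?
Bug: Filtering c.amount in WHERE discards the NULL rows produced by LEFT JOIN, turning it into an inner join

Fix: Move the right-table condition into the ON clause so unmatched parents are kept

Corrected query:
SELECT p.name, c.amount FROM customers p LEFT JOIN purchases c ON c.customer_id = p.id AND c.amount > 859.37

Result:
name  | amount 
------+--------
Alice | NULL   
Frank | 1140.96
Frank | 1668.04
Dave  | 1383.64
Grace | NULL   
Carol | 1158.94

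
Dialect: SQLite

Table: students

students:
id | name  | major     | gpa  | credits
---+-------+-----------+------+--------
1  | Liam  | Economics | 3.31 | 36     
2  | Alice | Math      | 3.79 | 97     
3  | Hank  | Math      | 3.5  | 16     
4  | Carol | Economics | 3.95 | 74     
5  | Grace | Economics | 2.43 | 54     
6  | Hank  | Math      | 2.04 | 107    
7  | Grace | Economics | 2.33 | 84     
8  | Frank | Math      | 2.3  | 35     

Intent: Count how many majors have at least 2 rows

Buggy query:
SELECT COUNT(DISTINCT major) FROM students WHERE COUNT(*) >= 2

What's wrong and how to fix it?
Bug: WHERE filters individual rows, not groups, so a group-level COUNT is invalid there

Fix: Use a subquery that GROUPs and filters with HAVING, then count its rows

Corrected query:
SELECT COUNT(*) FROM (SELECT major FROM students GROUP BY major HAVING COUNT(*) >= 2)

Result:
COUNT(*)
--------
2       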